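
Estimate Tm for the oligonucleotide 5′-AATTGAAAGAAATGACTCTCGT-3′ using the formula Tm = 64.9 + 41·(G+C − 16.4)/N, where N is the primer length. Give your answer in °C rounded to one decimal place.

Base counts: A=9, T=6, G=4, C=3; G+C = 7, N = 22.
Tm = 64.9 + 41·(7 − 16.4)/22 = 64.9 + -385.40/22 = 47.4°C.

47.4°C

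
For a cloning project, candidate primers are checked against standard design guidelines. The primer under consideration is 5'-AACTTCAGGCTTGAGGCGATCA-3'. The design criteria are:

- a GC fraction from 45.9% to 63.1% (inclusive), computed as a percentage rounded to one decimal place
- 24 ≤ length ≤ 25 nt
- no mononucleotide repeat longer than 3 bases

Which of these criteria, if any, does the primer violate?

Base counts: A=6, T=5, G=6, C=5 (length 22).
GC content: GC 11/22 = 50.0% ✓
length: length 22, outside 24–25 ✗
homopolymer run: longest run = 2 ✓

Fails: length.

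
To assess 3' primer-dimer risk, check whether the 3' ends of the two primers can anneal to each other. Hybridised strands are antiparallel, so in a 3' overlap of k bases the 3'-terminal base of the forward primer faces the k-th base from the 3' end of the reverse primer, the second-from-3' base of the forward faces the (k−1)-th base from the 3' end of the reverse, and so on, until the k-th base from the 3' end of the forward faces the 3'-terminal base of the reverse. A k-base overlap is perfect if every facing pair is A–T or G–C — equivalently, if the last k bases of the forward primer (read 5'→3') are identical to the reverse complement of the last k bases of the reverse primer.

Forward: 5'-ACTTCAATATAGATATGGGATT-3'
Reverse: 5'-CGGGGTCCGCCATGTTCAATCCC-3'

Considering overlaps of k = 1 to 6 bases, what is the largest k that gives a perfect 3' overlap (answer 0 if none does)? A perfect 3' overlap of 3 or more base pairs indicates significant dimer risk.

Longest perfect overlap: 6 complementary base pairs; significant dimer risk (threshold 3).

Last 6 bases (5'→3') — forward …GGGATT, reverse …AATCCC.
Reverse complement of the reverse primer's last 6 bases: GGGATT; its first k bases are the reverse complement of the reverse primer's last k bases, so a perfect k-base overlap needs the forward primer's last k bases to equal them.
Comparing (forward last k vs required): k=1: T vs G ✗; k=2: TT vs GG ✗; k=3: ATT vs GGG ✗; k=4: GATT vs GGGA ✗; k=5: GGATT vs GGGAT ✗; k=6: GGGATT vs GGGATT ✓.
Only k = 6 is perfect, so the longest perfect 3' overlap is 6.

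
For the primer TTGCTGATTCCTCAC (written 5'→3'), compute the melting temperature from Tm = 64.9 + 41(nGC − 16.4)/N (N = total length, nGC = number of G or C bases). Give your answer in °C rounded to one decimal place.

Base counts: A=2, T=6, G=2, C=5; G+C = 7, N = 15.
Tm = 64.9 + 41·(7 − 16.4)/15 = 64.9 + -385.40/15 = 39.2°C.

39.2°C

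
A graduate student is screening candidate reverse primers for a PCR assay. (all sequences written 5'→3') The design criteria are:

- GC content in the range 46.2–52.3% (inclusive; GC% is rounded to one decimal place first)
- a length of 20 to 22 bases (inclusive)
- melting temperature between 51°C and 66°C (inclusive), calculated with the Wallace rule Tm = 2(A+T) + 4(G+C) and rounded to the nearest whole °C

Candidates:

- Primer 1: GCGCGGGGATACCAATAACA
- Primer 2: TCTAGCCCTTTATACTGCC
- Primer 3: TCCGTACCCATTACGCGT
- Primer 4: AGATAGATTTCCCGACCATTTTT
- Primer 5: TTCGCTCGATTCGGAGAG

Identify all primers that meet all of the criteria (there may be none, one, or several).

Primer 1 (20 nt, A=7 T=2 G=6 C=5): GC 11/20 = 55.0%, outside 46.2–52.3% ✗; length 20 ✓; Tm = 2·9 + 4·11 = 62°C ✓ — fails.
Primer 2 (19 nt, A=3 T=7 G=2 C=7): GC 9/19 = 47.4% ✓; length 19, outside 20–22 ✗; Tm = 2·10 + 4·9 = 56°C ✓ — fails.
Primer 3 (18 nt, A=3 T=5 G=3 C=7): GC 10/18 = 55.6%, outside 46.2–52.3% ✗; length 18, outside 20–22 ✗; Tm = 2·8 + 4·10 = 56°C ✓ — fails.
Primer 4 (23 nt, A=6 T=9 G=3 C=5): GC 8/23 = 34.8%, outside 46.2–52.3% ✗; length 23, outside 20–22 ✗; Tm = 2·15 + 4·8 = 62°C ✓ — fails.
Primer 5 (18 nt, A=3 T=5 G=6 C=4): GC 10/18 = 55.6%, outside 46.2–52.3% ✗; length 18, outside 20–22 ✗; Tm = 2·8 + 4·10 = 56°C ✓ — fails.

None of the candidates satisfy all criteria.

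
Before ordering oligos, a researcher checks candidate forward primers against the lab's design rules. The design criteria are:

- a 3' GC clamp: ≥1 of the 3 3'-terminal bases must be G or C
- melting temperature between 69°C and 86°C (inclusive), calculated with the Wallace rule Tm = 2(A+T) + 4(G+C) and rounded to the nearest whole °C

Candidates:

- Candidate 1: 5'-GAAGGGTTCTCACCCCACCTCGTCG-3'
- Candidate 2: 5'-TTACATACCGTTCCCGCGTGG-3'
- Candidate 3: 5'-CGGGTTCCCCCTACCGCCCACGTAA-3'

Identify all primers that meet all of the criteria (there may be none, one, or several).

Candidate 1 only.

Candidate 1 (25 nt, A=4 T=5 G=6 C=10): 3' end TCG has 2 G/C ✓; Tm = 2·9 + 4·16 = 82°C ✓ — passes.
Candidate 2 (21 nt, A=3 T=6 G=5 C=7): 3' end TGG has 2 G/C ✓; Tm = 2·9 + 4·12 = 66°C, outside 69–86°C ✗ — fails.
Candidate 3 (25 nt, A=4 T=4 G=5 C=12): 3' end TAA has 0 G/C, need ≥1 ✗; Tm = 2·8 + 4·17 = 84°C ✓ — fails.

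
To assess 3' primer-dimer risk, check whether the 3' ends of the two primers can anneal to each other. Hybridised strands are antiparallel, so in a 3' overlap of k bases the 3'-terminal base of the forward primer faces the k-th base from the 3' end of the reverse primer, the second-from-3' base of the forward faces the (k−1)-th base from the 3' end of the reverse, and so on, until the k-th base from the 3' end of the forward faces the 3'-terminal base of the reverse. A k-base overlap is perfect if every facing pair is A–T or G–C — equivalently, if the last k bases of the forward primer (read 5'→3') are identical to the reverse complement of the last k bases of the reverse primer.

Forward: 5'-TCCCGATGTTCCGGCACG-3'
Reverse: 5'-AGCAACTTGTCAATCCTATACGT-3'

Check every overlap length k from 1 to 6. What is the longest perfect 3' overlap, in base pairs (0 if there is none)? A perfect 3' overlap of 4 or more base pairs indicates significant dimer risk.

Longest perfect overlap: 3 complementary base pairs; below the dimer-risk threshold (threshold 4).

Last 6 bases (5'→3') — forward …GGCACG, reverse …ATACGT.
Reverse complement of the reverse primer's last 6 bases: ACGTAT; its first k bases are the reverse complement of the reverse primer's last k bases, so a perfect k-base overlap needs the forward primer's last k bases to equal them.
Comparing (forward last k vs required): k=1: G vs A ✗; k=2: CG vs AC ✗; k=3: ACG vs ACG ✓; k=4: CACG vs ACGT ✗; k=5: GCACG vs ACGTA ✗; k=6: GGCACG vs ACGTAT ✗.
Only k = 3 is perfect, so the longest perfect 3' overlap is 3.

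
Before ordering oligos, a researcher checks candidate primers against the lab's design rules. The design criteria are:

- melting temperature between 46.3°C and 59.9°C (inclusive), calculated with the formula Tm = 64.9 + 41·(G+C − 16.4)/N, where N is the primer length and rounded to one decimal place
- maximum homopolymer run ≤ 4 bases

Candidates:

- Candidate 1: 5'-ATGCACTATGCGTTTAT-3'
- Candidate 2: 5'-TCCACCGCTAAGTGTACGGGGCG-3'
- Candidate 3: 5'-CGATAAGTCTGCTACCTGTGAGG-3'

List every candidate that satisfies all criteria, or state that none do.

Candidate 1 (17 nt, A=4 T=7 G=3 C=3): Tm = 64.9 + 41·(6 − 16.4)/17 = 39.8°C, outside 46.3–59.9°C ✗; longest run = 3 ✓ — fails.
Candidate 2 (23 nt, A=4 T=4 G=8 C=7): Tm = 64.9 + 41·(15 − 16.4)/23 = 62.4°C, outside 46.3–59.9°C ✗; longest run = 4 ✓ — fails.
Candidate 3 (23 nt, A=5 T=6 G=7 C=5): Tm = 64.9 + 41·(12 − 16.4)/23 = 57.1°C ✓; longest run = 2 ✓ — passes.

Candidate 3 only.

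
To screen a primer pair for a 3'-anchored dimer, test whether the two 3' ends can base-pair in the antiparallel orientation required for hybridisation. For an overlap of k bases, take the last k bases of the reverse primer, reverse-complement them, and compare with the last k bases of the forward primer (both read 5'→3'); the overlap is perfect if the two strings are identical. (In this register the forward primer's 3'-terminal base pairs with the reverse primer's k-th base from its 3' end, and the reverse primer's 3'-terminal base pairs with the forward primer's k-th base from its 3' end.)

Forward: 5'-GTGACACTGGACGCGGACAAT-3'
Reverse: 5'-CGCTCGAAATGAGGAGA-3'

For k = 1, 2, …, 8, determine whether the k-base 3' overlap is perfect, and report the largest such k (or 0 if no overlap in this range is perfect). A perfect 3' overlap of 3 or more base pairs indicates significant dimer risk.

Last 8 bases (5'→3') — forward …CGGACAAT, reverse …TGAGGAGA.
Reverse complement of the reverse primer's last 8 bases: TCTCCTCA; its first k bases are the reverse complement of the reverse primer's last k bases, so a perfect k-base overlap needs the forward primer's last k bases to equal them.
Comparing (forward last k vs required): k=1: T vs T ✓; k=2: AT vs TC ✗; k=3: AAT vs TCT ✗; k=4: CAAT vs TCTC ✗; k=5: ACAAT vs TCTCC ✗; k=6: GACAAT vs TCTCCT ✗; k=7: GGACAAT vs TCTCCTC ✗; k=8: CGGACAAT vs TCTCCTCA ✗.
Only k = 1 is perfect, so the longest perfect 3' overlap is 1.

Longest perfect overlap: 1 complementary base pair; below the dimer-risk threshold (threshold 3).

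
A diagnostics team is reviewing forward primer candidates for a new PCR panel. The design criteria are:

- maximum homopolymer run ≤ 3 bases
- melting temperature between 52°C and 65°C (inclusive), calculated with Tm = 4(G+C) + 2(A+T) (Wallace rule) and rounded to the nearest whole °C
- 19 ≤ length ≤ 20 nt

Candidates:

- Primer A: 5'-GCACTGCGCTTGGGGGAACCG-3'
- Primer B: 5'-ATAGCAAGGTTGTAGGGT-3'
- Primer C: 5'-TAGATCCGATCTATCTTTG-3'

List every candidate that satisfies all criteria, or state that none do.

Primer C only.

Primer A (21 nt, A=3 T=3 G=9 C=6): longest run = 5, exceeds 3 ✗; Tm = 2·6 + 4·15 = 72°C, outside 52–65°C ✗; length 21, outside 19–20 ✗ — fails.
Primer B (18 nt, A=5 T=5 G=7 C=1): longest run = 3 ✓; Tm = 2·10 + 4·8 = 52°C ✓; length 18, outside 19–20 ✗ — fails.
Primer C (19 nt, A=4 T=8 G=3 C=4): longest run = 3 ✓; Tm = 2·12 + 4·7 = 52°C ✓; length 19 ✓ — passes.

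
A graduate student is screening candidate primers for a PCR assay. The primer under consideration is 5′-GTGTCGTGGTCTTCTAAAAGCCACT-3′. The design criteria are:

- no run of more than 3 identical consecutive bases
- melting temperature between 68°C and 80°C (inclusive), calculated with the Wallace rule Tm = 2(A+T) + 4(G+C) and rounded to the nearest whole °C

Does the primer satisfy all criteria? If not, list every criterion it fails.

Base counts: A=5, T=8, G=6, C=6 (length 25).
homopolymer run: longest run = 4, exceeds 3 ✗
Tm: Tm = 2·13 + 4·12 = 74°C ✓

Fails: homopolymer run.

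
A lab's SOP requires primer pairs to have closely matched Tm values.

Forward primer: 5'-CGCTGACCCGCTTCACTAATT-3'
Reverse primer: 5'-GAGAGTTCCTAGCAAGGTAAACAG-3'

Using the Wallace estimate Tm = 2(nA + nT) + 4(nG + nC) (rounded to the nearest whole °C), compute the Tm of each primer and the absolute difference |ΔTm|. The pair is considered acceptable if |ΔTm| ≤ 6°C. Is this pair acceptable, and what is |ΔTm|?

|ΔTm| = 6°C; the pair is acceptable.

Forward: A=4 T=6 G=3 C=8 → Tm = 2·10 + 4·11 = 64°C.
Reverse: A=9 T=4 G=7 C=4 → Tm = 2·13 + 4·11 = 70°C.
|ΔTm| = |64 − 70| = 6°C, ≤ 6°C.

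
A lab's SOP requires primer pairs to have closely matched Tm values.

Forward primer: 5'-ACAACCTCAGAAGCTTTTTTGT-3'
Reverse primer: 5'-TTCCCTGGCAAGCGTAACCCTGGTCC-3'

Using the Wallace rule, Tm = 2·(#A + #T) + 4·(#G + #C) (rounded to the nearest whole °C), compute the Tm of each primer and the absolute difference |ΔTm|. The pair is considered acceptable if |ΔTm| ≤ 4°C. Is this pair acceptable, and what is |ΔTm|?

|ΔTm| = 24°C; the pair is not acceptable.

Forward: A=6 T=8 G=3 C=5 → Tm = 2·14 + 4·8 = 60°C.
Reverse: A=4 T=6 G=6 C=10 → Tm = 2·10 + 4·16 = 84°C.
|ΔTm| = |60 − 84| = 24°C, > 4°C.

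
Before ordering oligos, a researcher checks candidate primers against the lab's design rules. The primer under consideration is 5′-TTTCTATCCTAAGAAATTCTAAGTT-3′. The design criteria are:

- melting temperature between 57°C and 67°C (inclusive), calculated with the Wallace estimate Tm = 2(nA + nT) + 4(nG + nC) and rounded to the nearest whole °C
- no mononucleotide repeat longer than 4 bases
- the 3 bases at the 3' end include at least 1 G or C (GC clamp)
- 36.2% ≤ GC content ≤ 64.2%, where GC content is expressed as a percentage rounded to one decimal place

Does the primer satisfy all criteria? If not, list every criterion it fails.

Fails: GC content.

Base counts: A=8, T=11, G=2, C=4 (length 25).
Tm: Tm = 2·19 + 4·6 = 62°C ✓
homopolymer run: longest run = 3 ✓
GC clamp: 3' end GTT has 1 G/C ✓
GC content: GC 6/25 = 24.0%, outside 36.2–64.2% ✗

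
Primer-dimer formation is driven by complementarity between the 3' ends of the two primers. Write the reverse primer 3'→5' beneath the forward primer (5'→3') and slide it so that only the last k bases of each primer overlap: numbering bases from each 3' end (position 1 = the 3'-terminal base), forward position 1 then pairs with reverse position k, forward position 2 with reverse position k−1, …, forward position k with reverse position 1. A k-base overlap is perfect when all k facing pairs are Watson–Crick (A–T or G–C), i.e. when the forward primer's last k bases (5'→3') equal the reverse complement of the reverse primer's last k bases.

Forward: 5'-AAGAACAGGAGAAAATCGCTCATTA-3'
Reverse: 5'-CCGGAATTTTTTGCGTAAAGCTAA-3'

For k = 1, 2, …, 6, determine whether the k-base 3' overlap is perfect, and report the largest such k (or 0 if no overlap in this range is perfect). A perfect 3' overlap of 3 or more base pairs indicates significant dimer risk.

Longest perfect overlap: 3 complementary base pairs; significant dimer risk (threshold 3).

Last 6 bases (5'→3') — forward …TCATTA, reverse …AGCTAA.
Reverse complement of the reverse primer's last 6 bases: TTAGCT; its first k bases are the reverse complement of the reverse primer's last k bases, so a perfect k-base overlap needs the forward primer's last k bases to equal them.
Comparing (forward last k vs required): k=1: A vs T ✗; k=2: TA vs TT ✗; k=3: TTA vs TTA ✓; k=4: ATTA vs TTAG ✗; k=5: CATTA vs TTAGC ✗; k=6: TCATTA vs TTAGCT ✗.
Only k = 3 is perfect, so the longest perfect 3' overlap is 3.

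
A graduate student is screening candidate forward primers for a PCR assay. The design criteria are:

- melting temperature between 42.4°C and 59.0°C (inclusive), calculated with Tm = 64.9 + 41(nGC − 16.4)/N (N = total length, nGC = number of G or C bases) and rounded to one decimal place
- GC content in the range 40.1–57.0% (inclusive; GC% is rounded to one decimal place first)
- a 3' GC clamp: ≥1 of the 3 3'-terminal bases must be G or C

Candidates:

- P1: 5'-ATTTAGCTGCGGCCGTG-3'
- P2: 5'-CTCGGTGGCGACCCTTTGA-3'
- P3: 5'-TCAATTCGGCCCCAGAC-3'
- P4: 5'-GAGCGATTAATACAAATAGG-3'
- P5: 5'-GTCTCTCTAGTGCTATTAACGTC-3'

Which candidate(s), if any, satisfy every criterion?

P1 (17 nt, A=2 T=5 G=6 C=4): Tm = 64.9 + 41·(10 − 16.4)/17 = 49.5°C ✓; GC 10/17 = 58.8%, outside 40.1–57.0% ✗; 3' end GTG has 2 G/C ✓ — fails.
P2 (19 nt, A=2 T=5 G=6 C=6): Tm = 64.9 + 41·(12 − 16.4)/19 = 55.4°C ✓; GC 12/19 = 63.2%, outside 40.1–57.0% ✗; 3' end TGA has 1 G/C ✓ — fails.
P3 (17 nt, A=4 T=3 G=3 C=7): Tm = 64.9 + 41·(10 − 16.4)/17 = 49.5°C ✓; GC 10/17 = 58.8%, outside 40.1–57.0% ✗; 3' end GAC has 2 G/C ✓ — fails.
P4 (20 nt, A=9 T=4 G=5 C=2): Tm = 64.9 + 41·(7 − 16.4)/20 = 45.6°C ✓; GC 7/20 = 35.0%, outside 40.1–57.0% ✗; 3' end AGG has 2 G/C ✓ — fails.
P5 (23 nt, A=4 T=9 G=4 C=6): Tm = 64.9 + 41·(10 − 16.4)/23 = 53.5°C ✓; GC 10/23 = 43.5% ✓; 3' end GTC has 2 G/C ✓ — passes.

P5 only.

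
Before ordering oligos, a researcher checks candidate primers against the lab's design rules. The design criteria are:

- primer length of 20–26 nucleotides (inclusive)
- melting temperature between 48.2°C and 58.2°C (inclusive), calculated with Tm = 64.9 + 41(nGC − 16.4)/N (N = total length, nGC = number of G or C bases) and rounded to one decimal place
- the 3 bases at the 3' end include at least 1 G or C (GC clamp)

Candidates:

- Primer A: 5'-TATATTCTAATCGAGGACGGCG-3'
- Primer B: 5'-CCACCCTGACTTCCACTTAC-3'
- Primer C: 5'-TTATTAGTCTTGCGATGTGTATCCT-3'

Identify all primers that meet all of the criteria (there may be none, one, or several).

Primer A (22 nt, A=6 T=6 G=6 C=4): length 22 ✓; Tm = 64.9 + 41·(10 − 16.4)/22 = 53.0°C ✓; 3' end GCG has 3 G/C ✓ — passes.
Primer B (20 nt, A=4 T=5 G=1 C=10): length 20 ✓; Tm = 64.9 + 41·(11 − 16.4)/20 = 53.8°C ✓; 3' end TAC has 1 G/C ✓ — passes.
Primer C (25 nt, A=4 T=12 G=5 C=4): length 25 ✓; Tm = 64.9 + 41·(9 − 16.4)/25 = 52.8°C ✓; 3' end CCT has 2 G/C ✓ — passes.

Primer A, Primer B and Primer C.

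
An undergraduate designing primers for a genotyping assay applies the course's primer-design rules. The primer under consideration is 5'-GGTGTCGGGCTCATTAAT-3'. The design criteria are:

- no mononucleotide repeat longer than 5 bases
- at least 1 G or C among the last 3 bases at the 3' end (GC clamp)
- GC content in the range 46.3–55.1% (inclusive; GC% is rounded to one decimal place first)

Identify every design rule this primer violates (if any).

Fails: GC clamp.

Base counts: A=3, T=6, G=6, C=3 (length 18).
homopolymer run: longest run = 3 ✓
GC clamp: 3' end AAT has 0 G/C, need ≥1 ✗
GC content: GC 9/18 = 50.0% ✓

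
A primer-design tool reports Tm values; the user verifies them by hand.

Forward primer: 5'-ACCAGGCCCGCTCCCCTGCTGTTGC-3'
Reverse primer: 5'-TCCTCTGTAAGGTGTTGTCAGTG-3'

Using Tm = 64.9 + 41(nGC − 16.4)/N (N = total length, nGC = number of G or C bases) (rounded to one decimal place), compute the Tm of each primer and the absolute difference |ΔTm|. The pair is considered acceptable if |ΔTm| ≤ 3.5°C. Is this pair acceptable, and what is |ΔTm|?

|ΔTm| = 12.2°C; the pair is not acceptable.

Forward: G+C = 18, N = 25 → Tm = 64.9 + 41·(18 − 16.4)/25 = 67.5°C.
Reverse: G+C = 11, N = 23 → Tm = 64.9 + 41·(11 − 16.4)/23 = 55.3°C.
|ΔTm| = |67.5 − 55.3| = 12.2°C, > 3.5°C.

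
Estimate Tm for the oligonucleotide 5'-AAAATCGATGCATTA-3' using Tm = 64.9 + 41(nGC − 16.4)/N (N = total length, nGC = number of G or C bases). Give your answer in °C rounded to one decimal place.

31.0°C

Base counts: A=7, T=4, G=2, C=2; G+C = 4, N = 15.
Tm = 64.9 + 41·(4 − 16.4)/15 = 64.9 + -508.40/15 = 31.0°C.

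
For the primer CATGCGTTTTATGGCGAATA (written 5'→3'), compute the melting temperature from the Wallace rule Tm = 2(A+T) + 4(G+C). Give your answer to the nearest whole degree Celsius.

56°C

Base counts: A=5, T=7, G=5, C=3 (length 20).
Tm = 2·(5+7) + 4·(5+3) = 2·12 + 4·8 = 24 + 32 = 56°C.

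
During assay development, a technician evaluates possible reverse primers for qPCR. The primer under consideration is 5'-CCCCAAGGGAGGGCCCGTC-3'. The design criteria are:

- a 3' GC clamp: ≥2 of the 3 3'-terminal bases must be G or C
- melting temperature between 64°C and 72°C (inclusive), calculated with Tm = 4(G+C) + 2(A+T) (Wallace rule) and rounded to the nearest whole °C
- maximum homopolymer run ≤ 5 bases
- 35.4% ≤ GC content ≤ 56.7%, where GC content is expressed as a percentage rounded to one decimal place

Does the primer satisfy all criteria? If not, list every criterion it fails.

Base counts: A=3, T=1, G=7, C=8 (length 19).
GC clamp: 3' end GTC has 2 G/C ✓
Tm: Tm = 2·4 + 4·15 = 68°C ✓
homopolymer run: longest run = 4 ✓
GC content: GC 15/19 = 78.9%, outside 35.4–56.7% ✗

Fails: GC content.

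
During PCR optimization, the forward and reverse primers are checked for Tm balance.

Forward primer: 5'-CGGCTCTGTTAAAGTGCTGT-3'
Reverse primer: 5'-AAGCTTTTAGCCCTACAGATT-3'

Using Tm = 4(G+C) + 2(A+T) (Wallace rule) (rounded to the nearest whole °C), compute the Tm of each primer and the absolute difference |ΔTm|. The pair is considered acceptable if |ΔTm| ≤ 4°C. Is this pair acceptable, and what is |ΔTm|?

|ΔTm| = 2°C; the pair is acceptable.

Forward: A=3 T=7 G=6 C=4 → Tm = 2·10 + 4·10 = 60°C.
Reverse: A=6 T=7 G=3 C=5 → Tm = 2·13 + 4·8 = 58°C.
|ΔTm| = |60 − 58| = 2°C, ≤ 4°C.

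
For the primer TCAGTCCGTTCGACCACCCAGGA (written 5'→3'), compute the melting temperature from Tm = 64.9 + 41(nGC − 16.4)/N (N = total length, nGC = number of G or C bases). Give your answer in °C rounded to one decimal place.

60.6°C

Base counts: A=5, T=4, G=5, C=9; G+C = 14, N = 23.
Tm = 64.9 + 41·(14 − 16.4)/23 = 64.9 + -98.40/23 = 60.6°C.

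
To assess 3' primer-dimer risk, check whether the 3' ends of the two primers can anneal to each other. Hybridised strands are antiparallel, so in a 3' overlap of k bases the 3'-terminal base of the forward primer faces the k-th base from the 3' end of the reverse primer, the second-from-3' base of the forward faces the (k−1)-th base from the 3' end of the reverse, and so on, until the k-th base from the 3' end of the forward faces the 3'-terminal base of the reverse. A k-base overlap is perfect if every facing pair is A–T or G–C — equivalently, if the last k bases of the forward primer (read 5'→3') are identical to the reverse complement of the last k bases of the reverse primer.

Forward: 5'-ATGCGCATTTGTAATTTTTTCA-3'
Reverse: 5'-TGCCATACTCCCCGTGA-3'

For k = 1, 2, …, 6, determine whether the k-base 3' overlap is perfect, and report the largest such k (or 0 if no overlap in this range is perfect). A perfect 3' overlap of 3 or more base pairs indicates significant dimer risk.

Longest perfect overlap: 3 complementary base pairs; significant dimer risk (threshold 3).

Last 6 bases (5'→3') — forward …TTTTCA, reverse …CCGTGA.
Reverse complement of the reverse primer's last 6 bases: TCACGG; its first k bases are the reverse complement of the reverse primer's last k bases, so a perfect k-base overlap needs the forward primer's last k bases to equal them.
Comparing (forward last k vs required): k=1: A vs T ✗; k=2: CA vs TC ✗; k=3: TCA vs TCA ✓; k=4: TTCA vs TCAC ✗; k=5: TTTCA vs TCACG ✗; k=6: TTTTCA vs TCACGG ✗.
Only k = 3 is perfect, so the longest perfect 3' overlap is 3.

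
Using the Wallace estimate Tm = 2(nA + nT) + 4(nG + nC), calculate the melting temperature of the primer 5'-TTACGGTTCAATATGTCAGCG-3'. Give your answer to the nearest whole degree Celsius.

60°C

Base counts: A=5, T=7, G=5, C=4 (length 21).
Tm = 2·(5+7) + 4·(5+4) = 2·12 + 4·9 = 24 + 36 = 60°C.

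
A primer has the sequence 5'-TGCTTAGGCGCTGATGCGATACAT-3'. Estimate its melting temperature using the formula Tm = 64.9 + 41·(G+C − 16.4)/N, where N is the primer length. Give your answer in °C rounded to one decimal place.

57.4°C

Base counts: A=5, T=7, G=7, C=5; G+C = 12, N = 24.
Tm = 64.9 + 41·(12 − 16.4)/24 = 64.9 + -180.40/24 = 57.4°C.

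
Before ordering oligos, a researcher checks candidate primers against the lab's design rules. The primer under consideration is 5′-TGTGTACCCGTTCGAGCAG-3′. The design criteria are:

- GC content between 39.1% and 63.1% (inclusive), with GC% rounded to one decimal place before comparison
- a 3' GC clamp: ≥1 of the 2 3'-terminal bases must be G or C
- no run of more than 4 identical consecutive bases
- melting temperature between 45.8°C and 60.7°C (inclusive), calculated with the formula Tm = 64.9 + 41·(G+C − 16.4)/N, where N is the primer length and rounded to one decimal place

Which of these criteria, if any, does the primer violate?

Base counts: A=3, T=5, G=6, C=5 (length 19).
GC content: GC 11/19 = 57.9% ✓
GC clamp: 3' end AG has 1 G/C ✓
homopolymer run: longest run = 3 ✓
Tm: Tm = 64.9 + 41·(11 − 16.4)/19 = 53.2°C ✓

Meets all criteria.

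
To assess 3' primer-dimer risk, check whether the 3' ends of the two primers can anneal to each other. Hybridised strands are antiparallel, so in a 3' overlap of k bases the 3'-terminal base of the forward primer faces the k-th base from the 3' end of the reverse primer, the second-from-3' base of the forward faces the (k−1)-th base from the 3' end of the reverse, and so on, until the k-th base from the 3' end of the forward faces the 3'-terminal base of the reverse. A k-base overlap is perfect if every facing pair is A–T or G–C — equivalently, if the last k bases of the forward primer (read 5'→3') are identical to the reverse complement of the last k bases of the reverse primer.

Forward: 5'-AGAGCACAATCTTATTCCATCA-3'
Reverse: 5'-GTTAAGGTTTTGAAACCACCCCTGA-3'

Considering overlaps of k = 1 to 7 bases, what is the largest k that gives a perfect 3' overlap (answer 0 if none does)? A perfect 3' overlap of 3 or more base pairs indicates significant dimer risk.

Longest perfect overlap: 3 complementary base pairs; significant dimer risk (threshold 3).

Last 7 bases (5'→3') — forward …TCCATCA, reverse …CCCCTGA.
Reverse complement of the reverse primer's last 7 bases: TCAGGGG; its first k bases are the reverse complement of the reverse primer's last k bases, so a perfect k-base overlap needs the forward primer's last k bases to equal them.
Comparing (forward last k vs required): k=1: A vs T ✗; k=2: CA vs TC ✗; k=3: TCA vs TCA ✓; k=4: ATCA vs TCAG ✗; k=5: CATCA vs TCAGG ✗; k=6: CCATCA vs TCAGGG ✗; k=7: TCCATCA vs TCAGGGG ✗.
Only k = 3 is perfect, so the longest perfect 3' overlap is 3.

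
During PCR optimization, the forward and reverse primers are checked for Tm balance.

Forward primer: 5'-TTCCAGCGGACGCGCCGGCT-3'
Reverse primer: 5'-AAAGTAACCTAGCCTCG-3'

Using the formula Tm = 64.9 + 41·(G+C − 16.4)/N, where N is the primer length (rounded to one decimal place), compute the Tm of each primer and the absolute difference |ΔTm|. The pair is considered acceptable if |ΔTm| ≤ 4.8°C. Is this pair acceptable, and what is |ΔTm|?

Forward: G+C = 15, N = 20 → Tm = 64.9 + 41·(15 − 16.4)/20 = 62.0°C.
Reverse: G+C = 8, N = 17 → Tm = 64.9 + 41·(8 − 16.4)/17 = 44.6°C.
|ΔTm| = |62.0 − 44.6| = 17.4°C, > 4.8°C.

|ΔTm| = 17.4°C; the pair is not acceptable.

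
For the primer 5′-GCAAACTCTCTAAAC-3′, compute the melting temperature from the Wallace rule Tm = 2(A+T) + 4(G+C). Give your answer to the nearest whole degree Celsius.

Base counts: A=6, T=3, G=1, C=5 (length 15).
Tm = 2·(6+3) + 4·(1+5) = 2·9 + 4·6 = 18 + 24 = 42°C.

42°C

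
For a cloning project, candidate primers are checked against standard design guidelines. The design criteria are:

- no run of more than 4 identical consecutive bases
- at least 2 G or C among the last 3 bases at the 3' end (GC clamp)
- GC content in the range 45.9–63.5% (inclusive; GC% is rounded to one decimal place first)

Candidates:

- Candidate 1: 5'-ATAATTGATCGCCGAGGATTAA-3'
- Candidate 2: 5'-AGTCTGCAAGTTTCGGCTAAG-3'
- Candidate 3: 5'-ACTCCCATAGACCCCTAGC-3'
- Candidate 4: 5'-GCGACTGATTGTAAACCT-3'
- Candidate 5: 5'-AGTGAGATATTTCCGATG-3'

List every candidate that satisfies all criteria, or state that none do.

Candidate 1 (22 nt, A=8 T=6 G=5 C=3): longest run = 2 ✓; 3' end TAA has 0 G/C, need ≥2 ✗; GC 8/22 = 36.4%, outside 45.9–63.5% ✗ — fails.
Candidate 2 (21 nt, A=5 T=6 G=6 C=4): longest run = 3 ✓; 3' end AAG has 1 G/C, need ≥2 ✗; GC 10/21 = 47.6% ✓ — fails.
Candidate 3 (19 nt, A=5 T=3 G=2 C=9): longest run = 4 ✓; 3' end AGC has 2 G/C ✓; GC 11/19 = 57.9% ✓ — passes.
Candidate 4 (18 nt, A=5 T=5 G=4 C=4): longest run = 3 ✓; 3' end CCT has 2 G/C ✓; GC 8/18 = 44.4%, outside 45.9–63.5% ✗ — fails.
Candidate 5 (18 nt, A=5 T=6 G=5 C=2): longest run = 3 ✓; 3' end ATG has 1 G/C, need ≥2 ✗; GC 7/18 = 38.9%, outside 45.9–63.5% ✗ — fails.

Candidate 3 only.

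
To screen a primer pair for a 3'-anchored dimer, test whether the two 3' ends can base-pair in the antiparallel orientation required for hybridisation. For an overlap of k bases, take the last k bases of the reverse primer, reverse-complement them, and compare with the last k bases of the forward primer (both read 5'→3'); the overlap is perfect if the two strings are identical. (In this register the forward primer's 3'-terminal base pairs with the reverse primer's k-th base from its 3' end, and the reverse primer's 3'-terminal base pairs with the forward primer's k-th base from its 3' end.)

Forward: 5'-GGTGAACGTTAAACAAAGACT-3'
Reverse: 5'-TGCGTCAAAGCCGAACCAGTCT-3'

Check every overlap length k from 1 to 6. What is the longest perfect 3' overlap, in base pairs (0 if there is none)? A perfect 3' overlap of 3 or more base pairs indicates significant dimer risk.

Last 6 bases (5'→3') — forward …AAGACT, reverse …CAGTCT.
Reverse complement of the reverse primer's last 6 bases: AGACTG; its first k bases are the reverse complement of the reverse primer's last k bases, so a perfect k-base overlap needs the forward primer's last k bases to equal them.
Comparing (forward last k vs required): k=1: T vs A ✗; k=2: CT vs AG ✗; k=3: ACT vs AGA ✗; k=4: GACT vs AGAC ✗; k=5: AGACT vs AGACT ✓; k=6: AAGACT vs AGACTG ✗.
Only k = 5 is perfect, so the longest perfect 3' overlap is 5.

Longest perfect overlap: 5 complementary base pairs; significant dimer risk (threshold 3).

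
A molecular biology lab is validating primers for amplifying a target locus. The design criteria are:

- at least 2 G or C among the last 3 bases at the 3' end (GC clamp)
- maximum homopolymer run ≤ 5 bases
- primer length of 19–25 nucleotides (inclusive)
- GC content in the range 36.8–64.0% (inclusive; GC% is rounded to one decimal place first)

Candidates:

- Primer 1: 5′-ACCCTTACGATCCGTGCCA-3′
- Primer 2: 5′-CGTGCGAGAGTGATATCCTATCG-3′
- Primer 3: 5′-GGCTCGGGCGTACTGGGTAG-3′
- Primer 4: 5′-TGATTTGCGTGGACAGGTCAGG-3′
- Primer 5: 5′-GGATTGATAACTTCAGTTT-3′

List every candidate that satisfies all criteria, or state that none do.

Primer 1, Primer 2 and Primer 4.

Primer 1 (19 nt, A=4 T=4 G=3 C=8): 3' end CCA has 2 G/C ✓; longest run = 3 ✓; length 19 ✓; GC 11/19 = 57.9% ✓ — passes.
Primer 2 (23 nt, A=5 T=6 G=7 C=5): 3' end TCG has 2 G/C ✓; longest run = 2 ✓; length 23 ✓; GC 12/23 = 52.2% ✓ — passes.
Primer 3 (20 nt, A=2 T=4 G=10 C=4): 3' end TAG has 1 G/C, need ≥2 ✗; longest run = 3 ✓; length 20 ✓; GC 14/20 = 70.0%, outside 36.8–64.0% ✗ — fails.
Primer 4 (22 nt, A=4 T=6 G=9 C=3): 3' end AGG has 2 G/C ✓; longest run = 3 ✓; length 22 ✓; GC 12/22 = 54.5% ✓ — passes.
Primer 5 (19 nt, A=5 T=8 G=4 C=2): 3' end TTT has 0 G/C, need ≥2 ✗; longest run = 3 ✓; length 19 ✓; GC 6/19 = 31.6%, outside 36.8–64.0% ✗ — fails.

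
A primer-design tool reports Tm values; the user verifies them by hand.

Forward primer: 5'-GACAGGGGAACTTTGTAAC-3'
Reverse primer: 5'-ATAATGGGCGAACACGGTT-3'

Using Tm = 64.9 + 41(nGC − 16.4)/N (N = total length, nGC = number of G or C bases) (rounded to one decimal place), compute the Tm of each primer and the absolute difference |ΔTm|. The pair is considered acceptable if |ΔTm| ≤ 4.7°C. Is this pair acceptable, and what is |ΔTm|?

|ΔTm| = 0.0°C; the pair is acceptable.

Forward: G+C = 9, N = 19 → Tm = 64.9 + 41·(9 − 16.4)/19 = 48.9°C.
Reverse: G+C = 9, N = 19 → Tm = 64.9 + 41·(9 − 16.4)/19 = 48.9°C.
|ΔTm| = |48.9 − 48.9| = 0.0°C, ≤ 4.7°C.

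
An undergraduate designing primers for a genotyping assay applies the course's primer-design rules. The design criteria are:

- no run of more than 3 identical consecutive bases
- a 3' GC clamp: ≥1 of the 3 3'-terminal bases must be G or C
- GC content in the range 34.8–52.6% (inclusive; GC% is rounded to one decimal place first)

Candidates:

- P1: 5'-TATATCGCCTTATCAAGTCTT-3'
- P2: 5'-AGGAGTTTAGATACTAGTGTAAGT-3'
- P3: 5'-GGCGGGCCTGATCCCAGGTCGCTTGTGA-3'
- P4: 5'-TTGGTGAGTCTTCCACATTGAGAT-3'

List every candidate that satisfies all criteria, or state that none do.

P1 (21 nt, A=5 T=9 G=2 C=5): longest run = 2 ✓; 3' end CTT has 1 G/C ✓; GC 7/21 = 33.3%, outside 34.8–52.6% ✗ — fails.
P2 (24 nt, A=8 T=8 G=7 C=1): longest run = 3 ✓; 3' end AGT has 1 G/C ✓; GC 8/24 = 33.3%, outside 34.8–52.6% ✗ — fails.
P3 (28 nt, A=3 T=6 G=11 C=8): longest run = 3 ✓; 3' end TGA has 1 G/C ✓; GC 19/28 = 67.9%, outside 34.8–52.6% ✗ — fails.
P4 (24 nt, A=5 T=9 G=6 C=4): longest run = 2 ✓; 3' end GAT has 1 G/C ✓; GC 10/24 = 41.7% ✓ — passes.

P4 only.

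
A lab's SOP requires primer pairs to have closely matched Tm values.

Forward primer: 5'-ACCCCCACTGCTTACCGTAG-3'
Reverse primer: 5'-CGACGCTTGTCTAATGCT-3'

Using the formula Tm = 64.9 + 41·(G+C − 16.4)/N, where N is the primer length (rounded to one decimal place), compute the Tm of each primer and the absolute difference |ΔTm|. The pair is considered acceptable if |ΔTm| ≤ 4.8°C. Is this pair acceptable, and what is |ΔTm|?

Forward: G+C = 12, N = 20 → Tm = 64.9 + 41·(12 − 16.4)/20 = 55.9°C.
Reverse: G+C = 9, N = 18 → Tm = 64.9 + 41·(9 − 16.4)/18 = 48.0°C.
|ΔTm| = |55.9 − 48.0| = 7.9°C, > 4.8°C.

|ΔTm| = 7.9°C; the pair is not acceptable.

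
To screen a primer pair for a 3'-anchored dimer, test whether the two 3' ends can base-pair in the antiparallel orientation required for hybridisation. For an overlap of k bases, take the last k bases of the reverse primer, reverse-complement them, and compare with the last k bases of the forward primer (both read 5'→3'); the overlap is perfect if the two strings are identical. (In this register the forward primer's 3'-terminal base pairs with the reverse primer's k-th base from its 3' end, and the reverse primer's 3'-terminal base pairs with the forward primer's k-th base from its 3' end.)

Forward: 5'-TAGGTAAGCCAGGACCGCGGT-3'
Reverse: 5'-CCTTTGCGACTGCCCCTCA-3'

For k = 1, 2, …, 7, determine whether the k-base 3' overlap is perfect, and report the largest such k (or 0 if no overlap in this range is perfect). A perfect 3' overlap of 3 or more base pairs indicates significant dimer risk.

Last 7 bases (5'→3') — forward …CCGCGGT, reverse …CCCCTCA.
Reverse complement of the reverse primer's last 7 bases: TGAGGGG; its first k bases are the reverse complement of the reverse primer's last k bases, so a perfect k-base overlap needs the forward primer's last k bases to equal them.
Comparing (forward last k vs required): k=1: T vs T ✓; k=2: GT vs TG ✗; k=3: GGT vs TGA ✗; k=4: CGGT vs TGAG ✗; k=5: GCGGT vs TGAGG ✗; k=6: CGCGGT vs TGAGGG ✗; k=7: CCGCGGT vs TGAGGGG ✗.
Only k = 1 is perfect, so the longest perfect 3' overlap is 1.

Longest perfect overlap: 1 complementary base pair; below the dimer-risk threshold (threshold 3).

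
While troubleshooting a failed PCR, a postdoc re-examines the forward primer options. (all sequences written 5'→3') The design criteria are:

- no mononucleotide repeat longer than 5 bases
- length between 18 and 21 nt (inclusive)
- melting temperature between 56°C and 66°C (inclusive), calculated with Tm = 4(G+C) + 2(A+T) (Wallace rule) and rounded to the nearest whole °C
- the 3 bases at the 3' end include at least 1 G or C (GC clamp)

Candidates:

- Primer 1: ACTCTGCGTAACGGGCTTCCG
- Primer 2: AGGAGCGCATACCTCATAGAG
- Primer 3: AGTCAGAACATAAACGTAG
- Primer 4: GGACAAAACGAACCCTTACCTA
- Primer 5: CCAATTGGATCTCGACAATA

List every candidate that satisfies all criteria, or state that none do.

Primer 2 only.

Primer 1 (21 nt, A=3 T=5 G=6 C=7): longest run = 3 ✓; length 21 ✓; Tm = 2·8 + 4·13 = 68°C, outside 56–66°C ✗; 3' end CCG has 3 G/C ✓ — fails.
Primer 2 (21 nt, A=7 T=3 G=6 C=5): longest run = 2 ✓; length 21 ✓; Tm = 2·10 + 4·11 = 64°C ✓; 3' end GAG has 2 G/C ✓ — passes.
Primer 3 (19 nt, A=9 T=3 G=4 C=3): longest run = 3 ✓; length 19 ✓; Tm = 2·12 + 4·7 = 52°C, outside 56–66°C ✗; 3' end TAG has 1 G/C ✓ — fails.
Primer 4 (22 nt, A=9 T=3 G=3 C=7): longest run = 4 ✓; length 22, outside 18–21 ✗; Tm = 2·12 + 4·10 = 64°C ✓; 3' end CTA has 1 G/C ✓ — fails.
Primer 5 (20 nt, A=7 T=5 G=3 C=5): longest run = 2 ✓; length 20 ✓; Tm = 2·12 + 4·8 = 56°C ✓; 3' end ATA has 0 G/C, need ≥1 ✗ — fails.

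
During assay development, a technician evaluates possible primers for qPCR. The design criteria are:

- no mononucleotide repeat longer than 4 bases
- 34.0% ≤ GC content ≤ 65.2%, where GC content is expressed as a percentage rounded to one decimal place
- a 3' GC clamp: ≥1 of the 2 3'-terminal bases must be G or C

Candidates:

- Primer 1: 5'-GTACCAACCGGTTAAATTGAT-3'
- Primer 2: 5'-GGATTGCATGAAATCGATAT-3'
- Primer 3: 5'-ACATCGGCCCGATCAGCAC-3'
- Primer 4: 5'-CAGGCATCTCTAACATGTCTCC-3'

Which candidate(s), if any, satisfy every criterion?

Primer 1 (21 nt, A=7 T=6 G=4 C=4): longest run = 3 ✓; GC 8/21 = 38.1% ✓; 3' end AT has 0 G/C, need ≥1 ✗ — fails.
Primer 2 (20 nt, A=7 T=6 G=5 C=2): longest run = 3 ✓; GC 7/20 = 35.0% ✓; 3' end AT has 0 G/C, need ≥1 ✗ — fails.
Primer 3 (19 nt, A=5 T=2 G=4 C=8): longest run = 3 ✓; GC 12/19 = 63.2% ✓; 3' end AC has 1 G/C ✓ — passes.
Primer 4 (22 nt, A=5 T=6 G=3 C=8): longest run = 2 ✓; GC 11/22 = 50.0% ✓; 3' end CC has 2 G/C ✓ — passes.

Primer 3 and Primer 4.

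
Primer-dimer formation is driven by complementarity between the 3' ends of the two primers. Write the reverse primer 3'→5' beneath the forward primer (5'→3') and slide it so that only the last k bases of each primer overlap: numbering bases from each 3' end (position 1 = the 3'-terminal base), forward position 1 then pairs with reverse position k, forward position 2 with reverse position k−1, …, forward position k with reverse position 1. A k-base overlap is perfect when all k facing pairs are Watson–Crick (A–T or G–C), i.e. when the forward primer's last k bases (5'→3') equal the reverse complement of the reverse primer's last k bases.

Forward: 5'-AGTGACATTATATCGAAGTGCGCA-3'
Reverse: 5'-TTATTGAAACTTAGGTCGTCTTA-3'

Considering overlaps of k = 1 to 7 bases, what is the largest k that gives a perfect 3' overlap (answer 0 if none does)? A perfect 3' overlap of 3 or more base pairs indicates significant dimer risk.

Last 7 bases (5'→3') — forward …GTGCGCA, reverse …CGTCTTA.
Reverse complement of the reverse primer's last 7 bases: TAAGACG; its first k bases are the reverse complement of the reverse primer's last k bases, so a perfect k-base overlap needs the forward primer's last k bases to equal them.
Comparing (forward last k vs required): k=1: A vs T ✗; k=2: CA vs TA ✗; k=3: GCA vs TAA ✗; k=4: CGCA vs TAAG ✗; k=5: GCGCA vs TAAGA ✗; k=6: TGCGCA vs TAAGAC ✗; k=7: GTGCGCA vs TAAGACG ✗.
No overlap length from 1 to 7 is perfect, so the longest perfect 3' overlap is 0.

Longest perfect overlap: 0 complementary base pairs; below the dimer-risk threshold (threshold 3).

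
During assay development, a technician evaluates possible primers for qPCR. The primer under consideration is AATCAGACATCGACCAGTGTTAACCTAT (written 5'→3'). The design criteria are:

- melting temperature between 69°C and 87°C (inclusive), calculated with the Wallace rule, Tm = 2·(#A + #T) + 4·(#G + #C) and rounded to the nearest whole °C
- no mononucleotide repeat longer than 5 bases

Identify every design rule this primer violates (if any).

Meets all criteria.

Base counts: A=10, T=7, G=4, C=7 (length 28).
Tm: Tm = 2·17 + 4·11 = 78°C ✓
homopolymer run: longest run = 2 ✓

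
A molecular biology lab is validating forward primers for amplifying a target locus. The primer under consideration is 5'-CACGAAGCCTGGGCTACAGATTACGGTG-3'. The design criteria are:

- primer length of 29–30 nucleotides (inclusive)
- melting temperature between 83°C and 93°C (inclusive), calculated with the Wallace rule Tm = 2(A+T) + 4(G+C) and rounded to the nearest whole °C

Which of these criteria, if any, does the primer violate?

Fails: length.

Base counts: A=7, T=5, G=9, C=7 (length 28).
length: length 28, outside 29–30 ✗
Tm: Tm = 2·12 + 4·16 = 88°C ✓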